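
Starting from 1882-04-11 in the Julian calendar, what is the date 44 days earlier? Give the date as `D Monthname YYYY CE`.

The starting date is JDN 2408559; 2408559 − 44 = 2408515.
JDN 2408515 corresponds to 26 February 1882 CE.

26 February 1882 CE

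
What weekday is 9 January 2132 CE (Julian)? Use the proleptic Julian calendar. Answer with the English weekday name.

Wednesday

Equivalently 23 January 2132 Gregorian, JDN 2499779.
Since JDN mod 7 = 2 (0 = Monday), the day is Wednesday.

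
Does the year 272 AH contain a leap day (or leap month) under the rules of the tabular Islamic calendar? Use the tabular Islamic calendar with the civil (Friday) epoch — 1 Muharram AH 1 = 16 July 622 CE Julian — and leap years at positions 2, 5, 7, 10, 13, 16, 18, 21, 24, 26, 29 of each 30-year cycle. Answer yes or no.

Year 272 AH is year 2 of its 30-year cycle; leap positions are 2, 5, 7, 10, 13, 16, 18, 21, 24, 26, 29, so it is a leap year (355 days).

yes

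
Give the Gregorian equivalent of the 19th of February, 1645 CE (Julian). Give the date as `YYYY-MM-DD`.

For dates in this range the Gregorian date is 10 days ahead of the Julian.
19 February 1645 Julian + 10 days → 1 March 1645 Gregorian.

1645-03-01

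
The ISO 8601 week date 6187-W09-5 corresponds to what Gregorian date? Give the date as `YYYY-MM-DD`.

ISO week 1 of 6187 is the week containing the first Thursday of 6187.
Week 9, day 5 (Friday) lands on 6187-03-02.

6187-03-02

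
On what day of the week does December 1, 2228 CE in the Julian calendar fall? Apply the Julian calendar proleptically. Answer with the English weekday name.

This is JDN 2535170 (16 December 2228 Gregorian).
2535170 ≡ 1 (mod 7); counting from Monday = 0 gives Tuesday.

Tuesday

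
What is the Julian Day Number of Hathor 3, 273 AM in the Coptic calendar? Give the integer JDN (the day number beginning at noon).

1924440

In the proleptic Gregorian calendar the same day is 1 November 556.
JDN 2451545 is 1 January 2000 CE (Gregorian); the target day is −527105 days from there, so JDN = 1924440.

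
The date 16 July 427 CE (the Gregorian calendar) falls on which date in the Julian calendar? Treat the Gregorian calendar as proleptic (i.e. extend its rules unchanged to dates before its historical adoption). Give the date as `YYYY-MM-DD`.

0427-07-15

The Julian–Gregorian offset here is 1 day (Julian trailing).
16 July 427 Gregorian − 1 day → 15 July 427 Julian.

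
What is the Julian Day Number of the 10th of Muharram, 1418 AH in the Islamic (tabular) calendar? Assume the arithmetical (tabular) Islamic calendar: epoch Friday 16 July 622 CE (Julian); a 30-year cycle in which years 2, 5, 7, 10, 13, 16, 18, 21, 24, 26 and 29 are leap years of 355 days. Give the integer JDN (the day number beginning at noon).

Equivalently 18 May 1997 (Gregorian).
JDN 2299161 is 15 October 1582 CE (Gregorian); the target day is +151426 days from there, so JDN = 2450587.

2450587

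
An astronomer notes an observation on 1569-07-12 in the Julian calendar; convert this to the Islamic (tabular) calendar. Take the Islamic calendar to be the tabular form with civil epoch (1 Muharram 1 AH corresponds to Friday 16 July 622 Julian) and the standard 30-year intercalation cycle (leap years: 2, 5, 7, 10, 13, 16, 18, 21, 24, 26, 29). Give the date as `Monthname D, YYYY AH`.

Julian Day Number of the source date = 2294328.
Converting JDN 2294328 to the tabular Islamic calendar gives 27 Muharram 977 AH.

Muharram 27, 977 AH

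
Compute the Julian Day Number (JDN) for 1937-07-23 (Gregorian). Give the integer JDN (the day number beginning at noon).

JDN 2400001 is 17 November 1858 CE (Gregorian), MJD 0; the target day is +28737 days from there, so JDN = 2428738.

2428738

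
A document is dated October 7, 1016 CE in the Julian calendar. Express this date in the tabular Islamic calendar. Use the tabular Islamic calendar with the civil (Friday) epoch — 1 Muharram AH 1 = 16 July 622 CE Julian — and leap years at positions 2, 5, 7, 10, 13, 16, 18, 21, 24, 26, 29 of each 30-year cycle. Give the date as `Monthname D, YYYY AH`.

Jumada al-Awwal 2, 407 AH

The source date corresponds to 13 October 1016 in the proleptic Gregorian calendar (JDN 2092432).
That day falls on 2 Jumada al-Awwal 407 AH in the tabular Islamic calendar.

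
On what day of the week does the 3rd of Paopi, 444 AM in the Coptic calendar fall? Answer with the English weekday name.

Wednesday

This is JDN 1986868 (5 October 727 Gregorian).
Since JDN mod 7 = 2 (0 = Monday), the day is Wednesday.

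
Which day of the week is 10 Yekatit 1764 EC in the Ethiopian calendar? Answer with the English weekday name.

Sunday

This is JDN 2368316 (16 February 1772 Gregorian).
Since JDN mod 7 = 6 (0 = Monday), the day is Sunday.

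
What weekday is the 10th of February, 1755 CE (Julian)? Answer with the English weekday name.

Friday

This is JDN 2362112 (21 February 1755 Gregorian).
JDN 2362112 mod 7 = 4, and JDN 0 was a Monday, so this is a Friday.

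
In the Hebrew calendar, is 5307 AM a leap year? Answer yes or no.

yes

Hebrew year 5307 is year 6 of its 19-year Metonic cycle; leap years are at positions 3, 6, 8, 11, 14, 17, 19, so it is a leap year (13 months).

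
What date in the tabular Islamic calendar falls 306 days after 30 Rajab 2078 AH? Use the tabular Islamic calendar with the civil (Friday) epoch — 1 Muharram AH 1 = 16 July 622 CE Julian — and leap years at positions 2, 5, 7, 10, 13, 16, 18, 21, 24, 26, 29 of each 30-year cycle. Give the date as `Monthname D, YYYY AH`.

JDN of 30 Rajab 2078 AH = 2684666.
2684666 + 306 = 2684972.
JDN 2684972 in the tabular Islamic calendar is Jumada al-Thani 11, 2079 AH.

Jumada al-Thani 11, 2079 AH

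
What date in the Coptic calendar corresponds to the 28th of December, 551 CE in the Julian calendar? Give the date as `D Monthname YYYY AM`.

1 Tobi 268 AM

Both dates share Julian Day Number 1922672; in the Coptic calendar that is 1 Tobi 268 AM.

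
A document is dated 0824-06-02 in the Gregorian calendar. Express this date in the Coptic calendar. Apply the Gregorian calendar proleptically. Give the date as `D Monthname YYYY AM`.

Both dates share Julian Day Number 2022173; in the Coptic calendar that is 4 Paoni 540 AM.

4 Paoni 540 AM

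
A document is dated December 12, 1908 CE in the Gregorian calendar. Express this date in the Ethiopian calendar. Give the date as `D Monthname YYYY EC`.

Julian Day Number of the source date = 2418288.
Converting JDN 2418288 to the Ethiopian calendar gives 3 Tahsas 1901 EC.

3 Tahsas 1901 EC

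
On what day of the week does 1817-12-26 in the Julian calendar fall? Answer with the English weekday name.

In the Gregorian calendar this is 7 January 1818 (JDN 2385077).
2385077 ≡ 2 (mod 7); counting from Monday = 0 gives Wednesday.

Wednesday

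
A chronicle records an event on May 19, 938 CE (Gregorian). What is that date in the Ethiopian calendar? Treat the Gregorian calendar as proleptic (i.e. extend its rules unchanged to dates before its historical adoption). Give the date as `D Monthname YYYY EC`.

19 Ginbot 930 EC

Both dates share Julian Day Number 2063796; in the Ethiopian calendar that is 19 Ginbot 930 EC.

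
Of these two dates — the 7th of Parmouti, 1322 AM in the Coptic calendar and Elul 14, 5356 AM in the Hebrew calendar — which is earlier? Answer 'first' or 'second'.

First date → JDN 2307741; second date → JDN 2304237.
JDN 2304237 < JDN 2307741, so the second date is earlier.

second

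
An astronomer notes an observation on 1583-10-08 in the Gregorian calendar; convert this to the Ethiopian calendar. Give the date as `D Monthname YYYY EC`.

30 Meskerem 1576 EC

Both dates share Julian Day Number 2299519; in the Ethiopian calendar that is 30 Meskerem 1576 EC.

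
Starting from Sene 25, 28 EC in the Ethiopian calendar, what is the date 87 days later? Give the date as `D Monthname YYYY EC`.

17 Meskerem 29 EC

Counting 87 days forward from JDN 1734377 reaches JDN 1734464, which is 17 Meskerem 29 EC.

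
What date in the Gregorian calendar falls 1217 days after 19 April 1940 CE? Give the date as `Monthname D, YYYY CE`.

Counting 1217 days forward from JDN 2429739 reaches JDN 2430956, which is August 19, 1943 CE.

August 19, 1943 CE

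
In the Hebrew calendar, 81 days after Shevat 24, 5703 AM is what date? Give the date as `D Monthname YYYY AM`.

The starting date is JDN 2430755; 2430755 + 81 = 2430836.
JDN 2430836 corresponds to 16 Nisan 5703 AM.

16 Nisan 5703 AM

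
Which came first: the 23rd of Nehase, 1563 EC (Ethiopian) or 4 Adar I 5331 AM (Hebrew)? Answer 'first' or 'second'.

Converting both to JDN: 2295093 vs 2294895; the smaller is the second.

second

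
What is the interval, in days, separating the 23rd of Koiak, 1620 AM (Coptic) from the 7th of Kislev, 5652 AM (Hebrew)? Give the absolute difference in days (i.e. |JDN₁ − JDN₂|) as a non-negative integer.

4407

First date → JDN 2416482; second date → JDN 2412075.
The interval is |2416482 − 2412075| = 4407 days.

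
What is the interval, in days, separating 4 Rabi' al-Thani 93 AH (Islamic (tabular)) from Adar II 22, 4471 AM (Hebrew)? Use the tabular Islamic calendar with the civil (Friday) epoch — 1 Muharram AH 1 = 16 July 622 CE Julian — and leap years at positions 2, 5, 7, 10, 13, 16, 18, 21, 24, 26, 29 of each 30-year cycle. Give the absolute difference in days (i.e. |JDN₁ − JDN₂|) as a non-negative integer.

309

JDN of the first date = 1981134.
JDN of the second date = 1980825.
|1980825 − 1981134| = 309.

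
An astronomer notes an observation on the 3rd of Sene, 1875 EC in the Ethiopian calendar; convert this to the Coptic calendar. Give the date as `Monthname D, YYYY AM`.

Paoni 3, 1599 AM

Julian Day Number of the source date = 2408971.
Converting JDN 2408971 to the Coptic calendar gives 3 Paoni 1599 AM.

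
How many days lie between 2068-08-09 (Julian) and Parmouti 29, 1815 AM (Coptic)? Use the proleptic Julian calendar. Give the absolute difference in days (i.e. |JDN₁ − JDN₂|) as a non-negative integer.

11215

JDN of the first date = 2476616.
JDN of the second date = 2487831.
|2487831 − 2476616| = 11215.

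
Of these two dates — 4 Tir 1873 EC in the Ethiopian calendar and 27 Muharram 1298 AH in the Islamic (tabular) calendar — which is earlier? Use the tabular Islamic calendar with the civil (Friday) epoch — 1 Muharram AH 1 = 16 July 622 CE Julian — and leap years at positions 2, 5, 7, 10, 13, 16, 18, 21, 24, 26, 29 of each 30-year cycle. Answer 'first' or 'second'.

second

First date → JDN 2408092; second date → JDN 2408080.
JDN 2408080 < JDN 2408092, so the second date is earlier.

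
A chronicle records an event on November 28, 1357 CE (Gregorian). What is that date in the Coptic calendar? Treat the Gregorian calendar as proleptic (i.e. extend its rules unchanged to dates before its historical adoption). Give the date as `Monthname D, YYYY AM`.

Julian Day Number of the source date = 2217026.
Converting JDN 2217026 to the Coptic calendar gives 24 Hathor 1074 AM.

Hathor 24, 1074 AM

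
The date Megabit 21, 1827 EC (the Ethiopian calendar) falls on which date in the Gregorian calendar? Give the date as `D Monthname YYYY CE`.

Both dates share Julian Day Number 2391367; in the Gregorian calendar that is 29 March 1835 CE.

29 March 1835 CE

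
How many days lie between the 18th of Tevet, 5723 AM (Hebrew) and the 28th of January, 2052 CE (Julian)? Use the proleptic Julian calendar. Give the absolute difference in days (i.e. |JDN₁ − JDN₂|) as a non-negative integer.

32534

First date → JDN 2438044; second date → JDN 2470578.
The interval is |2438044 − 2470578| = 32534 days.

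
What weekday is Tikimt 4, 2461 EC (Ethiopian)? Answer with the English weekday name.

This is JDN 2622769 (17 October 2468 Gregorian).
JDN 2622769 mod 7 = 2, and JDN 0 was a Monday, so this is a Wednesday.

Wednesday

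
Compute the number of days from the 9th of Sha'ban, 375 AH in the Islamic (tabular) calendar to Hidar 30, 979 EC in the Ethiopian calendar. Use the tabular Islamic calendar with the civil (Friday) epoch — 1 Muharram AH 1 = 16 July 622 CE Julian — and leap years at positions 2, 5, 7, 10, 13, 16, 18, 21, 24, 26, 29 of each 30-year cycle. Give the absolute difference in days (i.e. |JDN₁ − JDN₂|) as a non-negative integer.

First date → JDN 2081188; second date → JDN 2081524.
The interval is |2081188 − 2081524| = 336 days.

336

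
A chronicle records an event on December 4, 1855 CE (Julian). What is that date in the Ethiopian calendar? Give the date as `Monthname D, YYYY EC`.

Tahsas 7, 1848 EC

Julian Day Number of the source date = 2398934.
Converting JDN 2398934 to the Ethiopian calendar gives 7 Tahsas 1848 EC.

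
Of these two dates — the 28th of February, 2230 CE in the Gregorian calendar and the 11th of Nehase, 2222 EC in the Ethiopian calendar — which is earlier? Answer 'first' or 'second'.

Converting both to JDN: 2535609 vs 2535781; the smaller is the first.

first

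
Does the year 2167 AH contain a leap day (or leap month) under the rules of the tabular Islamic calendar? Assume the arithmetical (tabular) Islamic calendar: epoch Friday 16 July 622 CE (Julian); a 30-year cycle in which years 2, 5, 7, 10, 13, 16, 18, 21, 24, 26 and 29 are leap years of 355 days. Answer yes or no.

yes

Year 2167 AH is year 7 of its 30-year cycle; leap positions are 2, 5, 7, 10, 13, 16, 18, 21, 24, 26, 29, so it is a leap year (355 days).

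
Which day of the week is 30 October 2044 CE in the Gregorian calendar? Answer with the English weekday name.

Sunday

JDN 2467919 mod 7 = 6, and JDN 0 was a Monday, so this is a Sunday.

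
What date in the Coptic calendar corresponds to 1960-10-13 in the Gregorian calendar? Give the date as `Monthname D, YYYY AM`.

Both dates share Julian Day Number 2437221; in the Coptic calendar that is 3 Paopi 1677 AM.

Paopi 3, 1677 AM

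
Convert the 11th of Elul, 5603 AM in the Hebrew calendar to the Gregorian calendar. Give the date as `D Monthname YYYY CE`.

Both dates share Julian Day Number 2394450; in the Gregorian calendar that is 6 September 1843 CE.

6 September 1843 CE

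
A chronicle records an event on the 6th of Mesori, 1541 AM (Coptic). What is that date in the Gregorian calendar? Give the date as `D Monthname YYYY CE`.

11 August 1825 CE

Both dates share Julian Day Number 2387850; in the Gregorian calendar that is 11 August 1825 CE.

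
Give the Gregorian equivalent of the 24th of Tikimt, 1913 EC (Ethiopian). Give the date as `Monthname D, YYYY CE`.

November 3, 1920 CE

Julian Day Number of the source date = 2422632.
Converting JDN 2422632 to the Gregorian calendar gives 3 November 1920 CE.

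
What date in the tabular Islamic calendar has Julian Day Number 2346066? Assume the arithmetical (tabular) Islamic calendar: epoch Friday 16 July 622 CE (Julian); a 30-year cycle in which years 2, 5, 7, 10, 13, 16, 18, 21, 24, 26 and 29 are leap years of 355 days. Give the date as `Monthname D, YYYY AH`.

JDN 2346066 is 18 March 1711 in the Gregorian calendar.
In the tabular Islamic calendar that day is Muharram 28, 1123 AH.

Muharram 28, 1123 AH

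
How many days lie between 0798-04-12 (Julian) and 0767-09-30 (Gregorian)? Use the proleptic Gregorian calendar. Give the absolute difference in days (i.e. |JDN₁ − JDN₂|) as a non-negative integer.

JDN of the first date = 2012629.
JDN of the second date = 2001473.
|2001473 − 2012629| = 11156.

11156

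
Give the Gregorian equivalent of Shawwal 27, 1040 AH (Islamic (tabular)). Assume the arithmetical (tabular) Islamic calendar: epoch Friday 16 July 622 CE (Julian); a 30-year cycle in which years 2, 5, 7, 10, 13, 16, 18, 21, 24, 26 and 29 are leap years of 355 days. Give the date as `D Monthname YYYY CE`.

Julian Day Number of the source date = 2316919.
Converting JDN 2316919 to the Gregorian calendar gives 29 May 1631 CE.

29 May 1631 CE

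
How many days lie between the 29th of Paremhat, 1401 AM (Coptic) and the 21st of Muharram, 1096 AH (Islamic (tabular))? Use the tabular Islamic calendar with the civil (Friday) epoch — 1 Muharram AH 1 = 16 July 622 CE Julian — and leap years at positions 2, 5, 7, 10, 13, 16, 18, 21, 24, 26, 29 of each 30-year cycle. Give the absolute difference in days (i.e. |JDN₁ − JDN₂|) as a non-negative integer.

First date → JDN 2336588; second date → JDN 2336491.
The interval is |2336588 − 2336491| = 97 days.

97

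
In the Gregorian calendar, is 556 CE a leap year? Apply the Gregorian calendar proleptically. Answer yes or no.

556 is divisible by 4 and not by 100, so it is a leap year.

yes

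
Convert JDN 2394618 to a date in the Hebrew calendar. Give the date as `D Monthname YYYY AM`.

1 Adar 5604 AM

The Gregorian equivalent of JDN 2394618 is 21 February 1844.
In the Hebrew calendar that day is 1 Adar 5604 AM.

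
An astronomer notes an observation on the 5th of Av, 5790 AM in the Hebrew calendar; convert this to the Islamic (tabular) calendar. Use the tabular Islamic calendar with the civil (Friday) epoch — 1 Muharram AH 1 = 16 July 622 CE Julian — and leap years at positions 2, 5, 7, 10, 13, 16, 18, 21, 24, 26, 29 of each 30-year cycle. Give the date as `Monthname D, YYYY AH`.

Julian Day Number of the source date = 2462718.
Converting JDN 2462718 to the tabular Islamic calendar gives 4 Rabi' al-Thani 1452 AH.

Rabi' al-Thani 4, 1452 AH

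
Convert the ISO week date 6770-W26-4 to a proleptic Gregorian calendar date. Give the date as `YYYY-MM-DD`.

ISO week 1 of 6770 is the week containing the first Thursday of 6770.
Week 26, day 4 (Thursday) lands on 6770-06-25.

6770-06-25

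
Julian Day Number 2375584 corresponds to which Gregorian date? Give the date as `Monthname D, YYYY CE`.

January 10, 1792 CE

JDN 2451545 is 1 Jan 2000; 2375584 is −75961 days from there.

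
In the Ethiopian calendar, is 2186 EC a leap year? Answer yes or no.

2186 mod 4 = 2; in the Ethiopian calendar a year is leap when year mod 4 = 3, so it is a common year.

no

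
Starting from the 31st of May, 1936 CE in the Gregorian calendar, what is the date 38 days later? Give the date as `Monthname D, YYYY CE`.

Counting 38 days forward from JDN 2428320 reaches JDN 2428358, which is July 8, 1936 CE.

July 8, 1936 CE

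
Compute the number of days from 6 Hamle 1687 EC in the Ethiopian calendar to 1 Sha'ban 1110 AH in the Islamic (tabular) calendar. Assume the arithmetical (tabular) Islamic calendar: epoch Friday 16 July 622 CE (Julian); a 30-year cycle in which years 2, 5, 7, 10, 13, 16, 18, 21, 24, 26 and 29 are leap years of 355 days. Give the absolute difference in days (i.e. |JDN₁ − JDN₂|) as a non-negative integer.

JDN of the first date = 2340337.
JDN of the second date = 2341640.
|2341640 − 2340337| = 1303.

1303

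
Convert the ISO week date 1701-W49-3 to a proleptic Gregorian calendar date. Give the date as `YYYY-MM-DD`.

ISO week 1 of 1701 is the week containing the first Thursday of 1701.
Week 49, day 3 (Wednesday) lands on 1701-12-07.

1701-12-07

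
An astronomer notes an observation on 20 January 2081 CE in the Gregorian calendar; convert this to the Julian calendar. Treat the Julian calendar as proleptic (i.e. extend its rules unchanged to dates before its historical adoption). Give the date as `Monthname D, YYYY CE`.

At this point the Julian calendar is 13 days behind the Gregorian.
20 January 2081 Gregorian − 13 days → 7 January 2081 Julian.

January 7, 2081 CE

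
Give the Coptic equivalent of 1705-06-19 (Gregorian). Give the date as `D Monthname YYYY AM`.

Both dates share Julian Day Number 2343968; in the Coptic calendar that is 14 Paoni 1421 AM.

14 Paoni 1421 AM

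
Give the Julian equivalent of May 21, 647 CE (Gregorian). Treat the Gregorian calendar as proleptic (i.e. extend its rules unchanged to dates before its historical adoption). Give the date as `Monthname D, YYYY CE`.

May 18, 647 CE

The Julian–Gregorian offset here is 3 days (Julian trailing).
21 May 647 Gregorian − 3 days → 18 May 647 Julian.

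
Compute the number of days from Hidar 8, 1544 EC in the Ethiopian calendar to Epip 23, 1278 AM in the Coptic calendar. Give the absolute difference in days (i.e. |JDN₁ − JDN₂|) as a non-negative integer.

First date → JDN 2287869; second date → JDN 2291776.
The interval is |2287869 − 2291776| = 3907 days.

3907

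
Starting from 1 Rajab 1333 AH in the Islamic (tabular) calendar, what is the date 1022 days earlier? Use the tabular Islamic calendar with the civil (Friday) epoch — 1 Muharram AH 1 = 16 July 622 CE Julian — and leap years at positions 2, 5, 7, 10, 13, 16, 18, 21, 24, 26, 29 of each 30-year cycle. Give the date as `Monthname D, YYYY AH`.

Sha'ban 12, 1330 AH

JDN of 1 Rajab 1333 AH = 2420633.
2420633 − 1022 = 2419611.
JDN 2419611 in the tabular Islamic calendar is Sha'ban 12, 1330 AH.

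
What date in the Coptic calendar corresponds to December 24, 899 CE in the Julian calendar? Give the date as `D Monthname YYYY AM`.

27 Koiak 616 AM

Julian Day Number of the source date = 2049775.
Converting JDN 2049775 to the Coptic calendar gives 27 Koiak 616 AM.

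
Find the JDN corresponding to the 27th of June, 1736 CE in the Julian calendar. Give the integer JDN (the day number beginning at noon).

2355310

In the Gregorian calendar the same day is 8 July 1736.
JDN 2400001 is 17 November 1858 CE (Gregorian), MJD 0; the target day is −44691 days from there, so JDN = 2355310.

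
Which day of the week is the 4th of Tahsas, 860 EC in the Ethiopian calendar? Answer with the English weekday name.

This is JDN 2038064 (5 December 867 Gregorian).
Since JDN mod 7 = 0 (0 = Monday), the day is Monday.

Monday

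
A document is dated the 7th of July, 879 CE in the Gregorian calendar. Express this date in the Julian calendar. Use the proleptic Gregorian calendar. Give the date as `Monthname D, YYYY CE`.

The Julian–Gregorian offset here is 4 days (Julian trailing).
7 July 879 Gregorian − 4 days → 3 July 879 Julian.

July 3, 879 CE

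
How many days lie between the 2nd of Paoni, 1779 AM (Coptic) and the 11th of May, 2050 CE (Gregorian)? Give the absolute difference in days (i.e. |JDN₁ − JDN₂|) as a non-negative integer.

First date → JDN 2474715; second date → JDN 2469938.
The interval is |2474715 − 2469938| = 4777 days.

4777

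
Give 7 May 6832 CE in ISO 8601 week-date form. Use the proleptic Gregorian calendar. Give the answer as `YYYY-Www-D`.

The weekday is Friday (ISO weekday 5).
That Friday belongs to ISO week 19 of ISO year 6832.

6832-W19-5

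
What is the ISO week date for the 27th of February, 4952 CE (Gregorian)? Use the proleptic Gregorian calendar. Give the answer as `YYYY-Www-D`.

The weekday is Sunday (ISO weekday 7).
That Sunday belongs to ISO week 8 of ISO year 4952.

4952-W08-7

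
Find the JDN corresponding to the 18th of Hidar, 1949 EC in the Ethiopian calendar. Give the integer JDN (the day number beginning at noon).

2435805

In the Gregorian calendar the same day is 27 November 1956.
JDN 2400001 is 17 November 1858 CE (Gregorian), MJD 0; the target day is +35804 days from there, so JDN = 2435805.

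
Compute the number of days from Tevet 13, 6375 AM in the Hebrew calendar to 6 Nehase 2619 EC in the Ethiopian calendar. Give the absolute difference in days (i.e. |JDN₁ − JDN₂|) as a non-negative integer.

JDN of the first date = 2676174.
JDN of the second date = 2680780.
|2680780 − 2676174| = 4606.

4606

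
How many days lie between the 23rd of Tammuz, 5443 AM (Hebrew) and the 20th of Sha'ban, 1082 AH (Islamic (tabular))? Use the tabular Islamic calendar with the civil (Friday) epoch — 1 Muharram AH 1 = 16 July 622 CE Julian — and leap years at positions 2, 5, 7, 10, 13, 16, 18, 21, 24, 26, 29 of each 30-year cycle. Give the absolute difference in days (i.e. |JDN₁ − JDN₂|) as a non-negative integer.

First date → JDN 2335961; second date → JDN 2331736.
The interval is |2335961 − 2331736| = 4225 days.

4225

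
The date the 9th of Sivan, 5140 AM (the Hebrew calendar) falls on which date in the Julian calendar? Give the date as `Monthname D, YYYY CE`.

Both dates share Julian Day Number 2225237; in the Julian calendar that is 14 May 1380 CE.

May 14, 1380 CE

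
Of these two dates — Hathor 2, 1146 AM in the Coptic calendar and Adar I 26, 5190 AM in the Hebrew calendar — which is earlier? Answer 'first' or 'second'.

The two dates have Julian Day Numbers 2243302 and 2243415 respectively.
Since 2243302 < 2243415, the first date comes first.

first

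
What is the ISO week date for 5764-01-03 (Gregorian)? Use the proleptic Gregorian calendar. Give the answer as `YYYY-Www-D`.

The weekday is Tuesday (ISO weekday 2).
That Tuesday belongs to ISO week 1 of ISO year 5764.

5764-W01-2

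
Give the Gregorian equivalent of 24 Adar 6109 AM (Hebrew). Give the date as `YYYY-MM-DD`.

Julian Day Number of the source date = 2579089.
Converting JDN 2579089 to the Gregorian calendar gives 16 March 2349 CE.

2349-03-16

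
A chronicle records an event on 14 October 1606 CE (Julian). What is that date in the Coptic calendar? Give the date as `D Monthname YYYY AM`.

Julian Day Number of the source date = 2307936.
Converting JDN 2307936 to the Coptic calendar gives 17 Paopi 1323 AM.

17 Paopi 1323 AM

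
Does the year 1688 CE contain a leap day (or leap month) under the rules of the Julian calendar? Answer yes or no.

1688 mod 4 = 0, so it is a leap year in the Julian calendar.

yes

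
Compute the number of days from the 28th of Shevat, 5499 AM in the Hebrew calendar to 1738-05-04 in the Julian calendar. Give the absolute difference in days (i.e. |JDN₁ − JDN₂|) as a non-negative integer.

First date → JDN 2356253; second date → JDN 2355986.
The interval is |2356253 − 2355986| = 267 days.

267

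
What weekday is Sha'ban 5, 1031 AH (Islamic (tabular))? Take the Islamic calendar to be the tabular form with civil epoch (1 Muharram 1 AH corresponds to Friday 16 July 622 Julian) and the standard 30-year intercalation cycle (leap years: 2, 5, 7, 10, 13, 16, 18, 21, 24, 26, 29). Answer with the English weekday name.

Wednesday

This is JDN 2313649 (15 June 1622 Gregorian).
JDN 2313649 mod 7 = 2, and JDN 0 was a Monday, so this is a Wednesday.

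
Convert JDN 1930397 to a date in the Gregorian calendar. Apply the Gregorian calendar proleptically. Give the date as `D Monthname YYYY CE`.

22 February 573 CE

JDN 2451545 is 1 Jan 2000; 1930397 is −521148 days from there.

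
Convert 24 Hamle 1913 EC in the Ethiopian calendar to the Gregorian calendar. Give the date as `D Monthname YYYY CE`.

31 July 1921 CE

Both dates share Julian Day Number 2422902; in the Gregorian calendar that is 31 July 1921 CE.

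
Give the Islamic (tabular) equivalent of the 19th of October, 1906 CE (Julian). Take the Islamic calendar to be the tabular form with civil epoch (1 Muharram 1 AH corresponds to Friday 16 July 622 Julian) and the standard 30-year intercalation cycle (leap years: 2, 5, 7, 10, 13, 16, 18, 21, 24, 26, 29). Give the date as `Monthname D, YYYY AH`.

Ramadan 14, 1324 AH

The source date corresponds to 1 November 1906 in the Gregorian calendar (JDN 2417516).
That day falls on 14 Ramadan 1324 AH in the tabular Islamic calendar.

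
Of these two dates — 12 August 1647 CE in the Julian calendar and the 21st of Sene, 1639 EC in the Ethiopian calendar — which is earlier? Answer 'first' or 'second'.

First date → JDN 2322848; second date → JDN 2322790.
JDN 2322790 < JDN 2322848, so the second date is earlier.

second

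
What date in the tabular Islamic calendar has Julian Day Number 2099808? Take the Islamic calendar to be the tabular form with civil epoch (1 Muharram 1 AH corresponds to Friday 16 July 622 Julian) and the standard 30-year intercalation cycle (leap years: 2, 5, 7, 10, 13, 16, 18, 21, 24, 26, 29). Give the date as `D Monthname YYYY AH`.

The proleptic Gregorian equivalent of JDN 2099808 is 23 December 1036.
In the tabular Islamic calendar that day is 24 Safar 428 AH.

24 Safar 428 AH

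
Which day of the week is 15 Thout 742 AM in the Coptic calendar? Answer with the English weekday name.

This is JDN 2095694 (18 September 1025 Gregorian).
JDN 2095694 mod 7 = 6, and JDN 0 was a Monday, so this is a Sunday.

Sunday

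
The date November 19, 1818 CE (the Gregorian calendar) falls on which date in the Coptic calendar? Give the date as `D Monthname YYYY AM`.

Julian Day Number of the source date = 2385393.
Converting JDN 2385393 to the Coptic calendar gives 11 Hathor 1535 AM.

11 Hathor 1535 AM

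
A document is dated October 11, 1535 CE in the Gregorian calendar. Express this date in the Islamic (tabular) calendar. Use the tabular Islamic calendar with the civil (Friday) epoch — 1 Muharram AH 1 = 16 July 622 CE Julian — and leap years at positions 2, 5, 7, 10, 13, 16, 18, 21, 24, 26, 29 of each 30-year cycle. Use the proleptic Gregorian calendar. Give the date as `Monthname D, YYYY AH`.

Julian Day Number of the source date = 2281990.
Converting JDN 2281990 to the tabular Islamic calendar gives 3 Rabi' al-Thani 942 AH.

Rabi' al-Thani 3, 942 AH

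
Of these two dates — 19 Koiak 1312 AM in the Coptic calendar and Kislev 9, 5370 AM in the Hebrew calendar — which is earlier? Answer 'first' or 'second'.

Converting both to JDN: 2303981 vs 2309074; the smaller is the first.

first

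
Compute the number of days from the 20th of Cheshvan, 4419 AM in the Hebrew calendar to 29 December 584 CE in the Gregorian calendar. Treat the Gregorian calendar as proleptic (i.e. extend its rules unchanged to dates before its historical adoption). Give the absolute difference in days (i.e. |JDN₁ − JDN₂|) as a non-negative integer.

26962

First date → JDN 1961687; second date → JDN 1934725.
The interval is |1961687 − 1934725| = 26962 days.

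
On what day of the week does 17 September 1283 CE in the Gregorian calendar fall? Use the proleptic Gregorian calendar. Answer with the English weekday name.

Friday

2189926 ≡ 4 (mod 7); counting from Monday = 0 gives Friday.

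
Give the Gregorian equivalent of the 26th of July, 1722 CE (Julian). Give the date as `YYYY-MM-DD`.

1722-08-06

At this point the Julian calendar is 11 days behind the Gregorian.
26 July 1722 Julian + 11 days → 6 August 1722 Gregorian.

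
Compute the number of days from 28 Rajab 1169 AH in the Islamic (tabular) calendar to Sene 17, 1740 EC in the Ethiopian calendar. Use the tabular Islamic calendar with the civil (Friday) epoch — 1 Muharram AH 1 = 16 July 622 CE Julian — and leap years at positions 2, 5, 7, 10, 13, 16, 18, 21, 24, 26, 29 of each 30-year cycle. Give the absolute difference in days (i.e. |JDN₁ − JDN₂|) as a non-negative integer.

2867

JDN of the first date = 2362544.
JDN of the second date = 2359677.
|2359677 − 2362544| = 2867.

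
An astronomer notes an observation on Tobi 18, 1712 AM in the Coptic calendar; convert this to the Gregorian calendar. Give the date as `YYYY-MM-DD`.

Both dates share Julian Day Number 2450110; in the Gregorian calendar that is 27 January 1996 CE.

1996-01-27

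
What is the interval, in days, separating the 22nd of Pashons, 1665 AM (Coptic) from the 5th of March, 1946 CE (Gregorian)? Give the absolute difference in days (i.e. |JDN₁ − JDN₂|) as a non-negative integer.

1182

First date → JDN 2433067; second date → JDN 2431885.
The interval is |2433067 − 2431885| = 1182 days.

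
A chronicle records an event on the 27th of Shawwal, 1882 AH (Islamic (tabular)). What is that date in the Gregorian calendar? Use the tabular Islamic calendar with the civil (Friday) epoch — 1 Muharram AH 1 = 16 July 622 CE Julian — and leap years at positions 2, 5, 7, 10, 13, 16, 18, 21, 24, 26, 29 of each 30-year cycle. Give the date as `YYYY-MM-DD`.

2448-05-02

Julian Day Number of the source date = 2615296.
Converting JDN 2615296 to the Gregorian calendar gives 2 May 2448 CE.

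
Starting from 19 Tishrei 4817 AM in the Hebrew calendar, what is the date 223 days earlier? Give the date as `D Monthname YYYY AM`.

JDN of 19 Tishrei 4817 AM = 2107035.
2107035 − 223 = 2106812.
JDN 2106812 in the Hebrew calendar is 2 Adar 4816 AM.

2 Adar 4816 AM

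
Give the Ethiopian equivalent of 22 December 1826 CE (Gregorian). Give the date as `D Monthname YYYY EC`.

Both dates share Julian Day Number 2388348; in the Ethiopian calendar that is 14 Tahsas 1819 EC.

14 Tahsas 1819 EC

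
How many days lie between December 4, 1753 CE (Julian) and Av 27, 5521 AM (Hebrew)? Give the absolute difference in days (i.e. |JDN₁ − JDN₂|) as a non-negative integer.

2812

JDN of the first date = 2361679.
JDN of the second date = 2364491.
|2364491 − 2361679| = 2812.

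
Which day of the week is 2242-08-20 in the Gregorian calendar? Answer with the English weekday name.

Since JDN mod 7 = 5 (0 = Monday), the day is Saturday.

Saturday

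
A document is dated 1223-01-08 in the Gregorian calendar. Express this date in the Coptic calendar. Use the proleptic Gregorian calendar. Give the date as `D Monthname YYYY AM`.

Both dates share Julian Day Number 2167759; in the Coptic calendar that is 6 Tobi 939 AM.

6 Tobi 939 AM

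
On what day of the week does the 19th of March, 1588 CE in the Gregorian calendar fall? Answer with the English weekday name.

2301143 ≡ 5 (mod 7); counting from Monday = 0 gives Saturday.

Saturday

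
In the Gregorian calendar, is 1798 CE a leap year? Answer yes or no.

1798 is not divisible by 4, so it is a common year.

no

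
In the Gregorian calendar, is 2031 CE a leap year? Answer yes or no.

2031 is not divisible by 4, so it is a common year.

no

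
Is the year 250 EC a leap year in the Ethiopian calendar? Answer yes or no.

250 mod 4 = 2; in the Ethiopian calendar a year is leap when year mod 4 = 3, so it is a common year.

no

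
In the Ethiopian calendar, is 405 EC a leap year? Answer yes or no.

405 mod 4 = 1; in the Ethiopian calendar a year is leap when year mod 4 = 3, so it is a common year.

no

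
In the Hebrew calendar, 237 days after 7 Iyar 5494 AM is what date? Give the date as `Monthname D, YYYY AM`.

Tevet 8, 5495 AM

Counting 237 days forward from JDN 2354520 reaches JDN 2354757, which is Tevet 8, 5495 AM.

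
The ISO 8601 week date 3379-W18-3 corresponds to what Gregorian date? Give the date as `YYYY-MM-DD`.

3379-05-05

ISO week 1 of 3379 is the week containing the first Thursday of 3379.
Week 18, day 3 (Wednesday) lands on 3379-05-05.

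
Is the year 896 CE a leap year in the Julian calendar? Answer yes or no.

yes

896 mod 4 = 0, so it is a leap year in the Julian calendar.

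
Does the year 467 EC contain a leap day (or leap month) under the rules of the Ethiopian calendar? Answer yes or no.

467 mod 4 = 3; in the Ethiopian calendar a year is leap when year mod 4 = 3, so it is a leap year.

yes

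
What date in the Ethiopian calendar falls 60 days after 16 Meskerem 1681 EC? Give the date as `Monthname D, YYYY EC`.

The starting date is JDN 2337856; 2337856 + 60 = 2337916.
JDN 2337916 corresponds to Hidar 16, 1681 EC.

Hidar 16, 1681 EC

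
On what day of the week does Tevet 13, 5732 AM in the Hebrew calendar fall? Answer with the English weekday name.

In the Gregorian calendar this is 31 December 1971 (JDN 2441317).
Since JDN mod 7 = 4 (0 = Monday), the day is Friday.

Friday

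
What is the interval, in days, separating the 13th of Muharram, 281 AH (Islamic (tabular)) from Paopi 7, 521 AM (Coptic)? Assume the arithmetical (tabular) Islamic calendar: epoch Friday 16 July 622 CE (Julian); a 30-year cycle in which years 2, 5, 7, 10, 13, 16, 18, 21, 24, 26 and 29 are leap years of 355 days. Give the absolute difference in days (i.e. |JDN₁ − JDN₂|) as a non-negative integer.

JDN of the first date = 2047675.
JDN of the second date = 2014996.
|2014996 − 2047675| = 32679.

32679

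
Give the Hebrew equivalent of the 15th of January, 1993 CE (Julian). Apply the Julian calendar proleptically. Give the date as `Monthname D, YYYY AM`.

Shevat 6, 5753 AM

Julian Day Number of the source date = 2449016.
Converting JDN 2449016 to the Hebrew calendar gives 6 Shevat 5753 AM.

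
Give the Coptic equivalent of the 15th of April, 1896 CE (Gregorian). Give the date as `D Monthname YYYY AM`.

Both dates share Julian Day Number 2413665; in the Coptic calendar that is 8 Parmouti 1612 AM.

8 Parmouti 1612 AM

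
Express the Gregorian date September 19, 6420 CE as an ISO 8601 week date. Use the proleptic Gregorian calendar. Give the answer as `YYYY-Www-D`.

The weekday is Saturday (ISO weekday 6).
That Saturday belongs to ISO week 38 of ISO year 6420.

6420-W38-6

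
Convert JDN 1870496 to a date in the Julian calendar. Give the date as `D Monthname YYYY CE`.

The proleptic Gregorian equivalent of JDN 1870496 is 21 February 409.
In the Julian calendar that day is 20 February 409 CE.

20 February 409 CE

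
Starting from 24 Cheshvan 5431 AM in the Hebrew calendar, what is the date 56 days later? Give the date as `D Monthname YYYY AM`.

20 Tevet 5431 AM

The starting date is JDN 2331326; 2331326 + 56 = 2331382.
JDN 2331382 corresponds to 20 Tevet 5431 AM.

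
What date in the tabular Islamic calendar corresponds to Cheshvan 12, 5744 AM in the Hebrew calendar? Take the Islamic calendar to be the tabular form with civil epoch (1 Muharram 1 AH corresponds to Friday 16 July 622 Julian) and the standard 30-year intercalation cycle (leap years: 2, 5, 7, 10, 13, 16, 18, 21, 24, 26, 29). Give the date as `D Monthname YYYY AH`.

Both dates share Julian Day Number 2445627; in the tabular Islamic calendar that is 12 Muharram 1404 AH.

12 Muharram 1404 AH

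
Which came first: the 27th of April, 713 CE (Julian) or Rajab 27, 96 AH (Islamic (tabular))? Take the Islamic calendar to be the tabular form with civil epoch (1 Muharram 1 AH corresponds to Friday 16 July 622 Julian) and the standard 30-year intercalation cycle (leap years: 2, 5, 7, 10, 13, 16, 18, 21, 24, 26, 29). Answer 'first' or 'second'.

first

The two dates have Julian Day Numbers 1981598 and 1982308 respectively.
Since 1981598 < 1982308, the first date comes first.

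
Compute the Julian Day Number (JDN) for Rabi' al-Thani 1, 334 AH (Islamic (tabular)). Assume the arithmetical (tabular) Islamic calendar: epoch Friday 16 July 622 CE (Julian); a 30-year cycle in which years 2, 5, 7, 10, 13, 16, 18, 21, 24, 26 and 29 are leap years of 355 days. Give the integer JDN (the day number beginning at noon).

Equivalently 15 November 945 (proleptic Gregorian).
JDN 2400001 is 17 November 1858 CE (Gregorian), MJD 0; the target day is −333468 days from there, so JDN = 2066533.

2066533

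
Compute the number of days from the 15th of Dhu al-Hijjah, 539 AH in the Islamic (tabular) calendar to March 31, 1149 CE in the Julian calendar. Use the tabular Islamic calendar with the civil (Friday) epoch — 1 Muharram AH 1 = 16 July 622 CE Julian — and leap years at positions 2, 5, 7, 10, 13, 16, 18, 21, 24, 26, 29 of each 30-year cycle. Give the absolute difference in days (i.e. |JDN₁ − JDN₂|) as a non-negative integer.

JDN of the first date = 2139428.
JDN of the second date = 2140820.
|2140820 − 2139428| = 1392.

1392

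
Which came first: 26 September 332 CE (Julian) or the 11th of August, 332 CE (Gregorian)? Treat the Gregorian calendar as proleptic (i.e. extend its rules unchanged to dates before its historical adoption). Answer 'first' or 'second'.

second

First date → JDN 1842590; second date → JDN 1842543.
JDN 1842543 < JDN 1842590, so the second date is earlier.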